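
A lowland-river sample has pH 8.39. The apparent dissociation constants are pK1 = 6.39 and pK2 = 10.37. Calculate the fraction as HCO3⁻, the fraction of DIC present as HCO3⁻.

α₁ = 1 / (1 + [H⁺]/K1 + K2/[H⁺]) = 1 / (1 + 10^-2.00 + 10^-1.98)
   = 1 / (1 + 0.010000 + 0.010471) = 1/1.0205 = 0.9799

α₁ = 0.980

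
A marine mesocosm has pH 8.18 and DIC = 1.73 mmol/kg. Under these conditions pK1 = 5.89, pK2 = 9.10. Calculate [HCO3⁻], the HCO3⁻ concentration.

[HCO3⁻] = 1.54 mmol/kg

α₁ = 1 / (1 + [H⁺]/K1 + K2/[H⁺]) = 1 / (1 + 10^-2.29 + 10^-0.92)
   = 1 / (1 + 0.0051286 + 0.12023) = 1/1.1254 = 0.8886
[HCO3⁻] = α₁ × DIC = 0.8886 × 1.73 = 1.54 mmol/kg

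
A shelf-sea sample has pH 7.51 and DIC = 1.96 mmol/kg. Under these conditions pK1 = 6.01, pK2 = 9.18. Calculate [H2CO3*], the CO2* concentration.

[CO2*] = 0.0589 mmol/kg

α₀ = 1 / (1 + K1/[H⁺] + K1K2/[H⁺]²) = 1 / (1 + 10^+1.50 + 10^-0.17)
   = 1 / (1 + 31.623 + 0.67608) = 1/33.299 = 0.03003
[CO2*] = α₀ × DIC = 0.03003 × 1.96 = 0.0589 mmol/kg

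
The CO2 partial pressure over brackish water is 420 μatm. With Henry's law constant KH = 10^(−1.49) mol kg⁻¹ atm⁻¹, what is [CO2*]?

KH = 10^(−1.49) = 3.236×10^-2 mol kg⁻¹ atm⁻¹
[CO2*] = KH · pCO2 = 3.236×10^-2 × 420×10^-6 atm = 1.36×10^-5 mol/kg

[CO2*] = 13.6 μmol/kg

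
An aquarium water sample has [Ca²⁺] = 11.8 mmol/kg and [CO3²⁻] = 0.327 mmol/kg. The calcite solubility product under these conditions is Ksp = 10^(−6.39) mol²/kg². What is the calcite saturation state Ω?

Ksp = 10^(−6.39) = 4.074×10^-7
Ω = [Ca²⁺][CO3²⁻]/Ksp = (11.8×10^-3)(0.327×10^-3) / 4.074×10^-7 = 9.47

Ω = 9.47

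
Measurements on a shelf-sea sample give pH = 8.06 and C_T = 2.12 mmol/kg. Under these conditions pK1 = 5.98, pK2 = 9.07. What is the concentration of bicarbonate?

[HCO3⁻] = 1.92 mmol/kg

α₁ = 1 / (1 + [H⁺]/K1 + K2/[H⁺]) = 1 / (1 + 10^-2.08 + 10^-1.01)
   = 1 / (1 + 0.0083176 + 0.097724) = 1/1.1060 = 0.9041
[HCO3⁻] = α₁ × DIC = 0.9041 × 2.12 = 1.92 mmol/kg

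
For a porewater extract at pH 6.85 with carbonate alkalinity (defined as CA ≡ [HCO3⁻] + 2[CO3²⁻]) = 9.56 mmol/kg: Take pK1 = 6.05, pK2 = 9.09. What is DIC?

CA = [HCO3⁻] + 2[CO3²⁻] = (α₁ + 2α₂)·DIC
At pH 6.85: [H⁺]/K1 = 10^-0.80 = 0.15849, K2/[H⁺] = 10^-2.24 = 0.0057544
α₁ = 1/(1 + 0.15849 + 0.0057544) = 1/1.1642 = 0.8589; α₂ = α₁·K2/[H⁺] = 0.004943
α₁ + 2α₂ = 0.8688
DIC = CA / (α₁ + 2α₂) = 9.56 / 0.8688 = 11.0 mmol/kg

DIC = 11.0 mmol/kg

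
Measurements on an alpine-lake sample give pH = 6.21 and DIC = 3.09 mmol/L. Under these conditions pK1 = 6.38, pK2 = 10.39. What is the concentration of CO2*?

α₀ = 1 / (1 + K1/[H⁺] + K1K2/[H⁺]²) = 1 / (1 + 10^-0.17 + 10^-4.35)
   = 1 / (1 + 0.67608 + 4.4668×10^-5) = 1/1.6761 = 0.5966
[CO2*] = α₀ × DIC = 0.5966 × 3.09 = 1.84 mmol/L

[CO2*] = 1.84 mmol/L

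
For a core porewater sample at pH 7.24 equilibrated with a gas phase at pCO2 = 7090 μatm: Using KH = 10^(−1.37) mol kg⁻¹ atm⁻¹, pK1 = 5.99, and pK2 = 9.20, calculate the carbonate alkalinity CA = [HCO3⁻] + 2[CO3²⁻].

[CO2*] = KH · pCO2 = 10^(−1.37) × 7090×10^-6 = 3.024×10^-4 mol/kg
α₀ = 1/(1 + K1/[H⁺] + K1K2/[H⁺]²) = 1/(1 + 10^+1.25 + 10^-0.71) = 0.05269
DIC = [CO2*]/α₀ = 3.024×10^-4 / 0.05269 = 5.740 mmol/kg
CA = (α₁ + 2α₂)·DIC = (0.9370 + 2×0.01027) × 5.740 = 5.50 mmol/kg

CA = 5.50 mmol/kg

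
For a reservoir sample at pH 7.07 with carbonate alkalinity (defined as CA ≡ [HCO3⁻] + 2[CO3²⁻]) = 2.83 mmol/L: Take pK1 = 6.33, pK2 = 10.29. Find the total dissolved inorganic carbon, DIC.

CA = [HCO3⁻] + 2[CO3²⁻] = (α₁ + 2α₂)·DIC
At pH 7.07: [H⁺]/K1 = 10^-0.74 = 0.18197, K2/[H⁺] = 10^-3.22 = 0.00060256
α₁ = 1/(1 + 0.18197 + 0.00060256) = 1/1.1826 = 0.8456; α₂ = α₁·K2/[H⁺] = 0.0005095
α₁ + 2α₂ = 0.8466
DIC = CA / (α₁ + 2α₂) = 2.83 / 0.8466 = 3.34 mmol/L

DIC = 3.34 mmol/L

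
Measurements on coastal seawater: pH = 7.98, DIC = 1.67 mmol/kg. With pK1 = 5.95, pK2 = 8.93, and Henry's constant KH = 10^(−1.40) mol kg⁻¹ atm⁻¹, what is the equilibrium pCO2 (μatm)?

α₀ = 1 / (1 + K1/[H⁺] + K1K2/[H⁺]²) = 1 / (1 + 10^+2.03 + 10^+1.08)
   = 1 / (1 + 107.15 + 12.023) = 1/120.17 = 0.008321
[CO2*] = α₀ × DIC = 0.008321 × 1.67 = 0.01390 mmol/kg = 13.90 μmol/kg
pCO2 = [CO2*]/KH = 1.390×10^-5 / 3.981×10^-2 = 349 μatm

pCO2 = 349 μatm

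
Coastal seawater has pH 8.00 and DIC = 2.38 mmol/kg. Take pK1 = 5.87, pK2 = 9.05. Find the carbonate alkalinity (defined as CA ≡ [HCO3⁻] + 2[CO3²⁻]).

CA = [HCO3⁻] + 2[CO3²⁻] = (α₁ + 2α₂)·DIC
At pH 8.00: [H⁺]/K1 = 10^-2.13 = 0.0074131, K2/[H⁺] = 10^-1.05 = 0.089125
α₁ = 1/(1 + 0.0074131 + 0.089125) = 1/1.0965 = 0.9120; α₂ = α₁·K2/[H⁺] = 0.08128
α₁ + 2α₂ = 1.0745
CA = 1.0745 × 2.38 = 2.56 mmol/kg

CA = 2.56 mmol/kg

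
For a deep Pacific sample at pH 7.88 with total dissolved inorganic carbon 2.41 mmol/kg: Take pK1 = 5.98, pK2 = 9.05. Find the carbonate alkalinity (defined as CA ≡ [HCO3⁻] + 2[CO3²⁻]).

CA = 2.53 mmol/kg

CA = [HCO3⁻] + 2[CO3²⁻] = (α₁ + 2α₂)·DIC
At pH 7.88: [H⁺]/K1 = 10^-1.90 = 0.012589, K2/[H⁺] = 10^-1.17 = 0.067608
α₁ = 1/(1 + 0.012589 + 0.067608) = 1/1.0802 = 0.9258; α₂ = α₁·K2/[H⁺] = 0.06259
α₁ + 2α₂ = 1.0509
CA = 1.0509 × 2.41 = 2.53 mmol/kg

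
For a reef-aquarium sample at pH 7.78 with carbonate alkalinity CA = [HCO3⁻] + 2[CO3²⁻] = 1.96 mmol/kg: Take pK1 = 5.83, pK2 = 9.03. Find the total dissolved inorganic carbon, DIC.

CA = [HCO3⁻] + 2[CO3²⁻] = (α₁ + 2α₂)·DIC
At pH 7.78: [H⁺]/K1 = 10^-1.95 = 0.011220, K2/[H⁺] = 10^-1.25 = 0.056234
α₁ = 1/(1 + 0.011220 + 0.056234) = 1/1.0675 = 0.9368; α₂ = α₁·K2/[H⁺] = 0.05268
α₁ + 2α₂ = 1.0422
DIC = CA / (α₁ + 2α₂) = 1.96 / 1.0422 = 1.88 mmol/kg

DIC = 1.88 mmol/kg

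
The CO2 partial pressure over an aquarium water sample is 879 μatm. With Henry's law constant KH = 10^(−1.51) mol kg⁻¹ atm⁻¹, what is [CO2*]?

KH = 10^(−1.51) = 3.090×10^-2 mol kg⁻¹ atm⁻¹
[CO2*] = KH · pCO2 = 3.090×10^-2 × 879×10^-6 atm = 2.72×10^-5 mol/kg

[CO2*] = 27.2 μmol/kg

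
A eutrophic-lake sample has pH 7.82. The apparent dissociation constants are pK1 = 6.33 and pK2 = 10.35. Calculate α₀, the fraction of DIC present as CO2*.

α₀ = 0.0313

α₀ = 1 / (1 + K1/[H⁺] + K1K2/[H⁺]²) = 1 / (1 + 10^+1.49 + 10^-1.04)
   = 1 / (1 + 30.903 + 0.091201) = 1/31.994 = 0.03126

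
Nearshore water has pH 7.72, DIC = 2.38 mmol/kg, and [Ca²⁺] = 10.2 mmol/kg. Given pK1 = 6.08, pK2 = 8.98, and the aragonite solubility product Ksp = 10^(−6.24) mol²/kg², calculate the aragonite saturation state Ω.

α₂ = 1 / (1 + [H⁺]/K2 + [H⁺]²/(K1K2)) = 1 / (1 + 10^+1.26 + 10^-0.38)
   = 1 / (1 + 18.197 + 0.41687) = 1/19.614 = 0.05098
[CO3²⁻] = α₂ × DIC = 0.05098 × 2.38 = 0.1213 mmol/kg
Ksp = 10^(−6.24) = 5.754×10^-7
Ω = [Ca²⁺][CO3²⁻]/Ksp = (10.2×10^-3)(1.213×10^-4) / 5.754×10^-7 = 2.15

Ω = 2.15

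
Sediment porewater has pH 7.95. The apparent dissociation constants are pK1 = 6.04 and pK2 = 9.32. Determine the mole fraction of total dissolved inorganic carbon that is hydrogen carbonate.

α₁ = 0.948

α₁ = 1 / (1 + [H⁺]/K1 + K2/[H⁺]) = 1 / (1 + 10^-1.91 + 10^-1.37)
   = 1 / (1 + 0.012303 + 0.042658) = 1/1.0550 = 0.9479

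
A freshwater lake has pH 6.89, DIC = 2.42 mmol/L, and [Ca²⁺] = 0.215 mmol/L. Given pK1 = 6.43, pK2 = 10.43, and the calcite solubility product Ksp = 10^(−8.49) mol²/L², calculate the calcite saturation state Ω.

α₂ = 1 / (1 + [H⁺]/K2 + [H⁺]²/(K1K2)) = 1 / (1 + 10^+3.54 + 10^+3.08)
   = 1 / (1 + 3467.4 + 1202.3) = 1/4670.6 = 0.0002141
[CO3²⁻] = α₂ × DIC = 0.0002141 × 2.42 = 0.0005181 mmol/L = 0.5181 μmol/L
Ksp = 10^(−8.49) = 3.236×10^-9
Ω = [Ca²⁺][CO3²⁻]/Ksp = (0.215×10^-3)(5.181×10^-7) / 3.236×10^-9 = 0.0344

Ω = 0.0344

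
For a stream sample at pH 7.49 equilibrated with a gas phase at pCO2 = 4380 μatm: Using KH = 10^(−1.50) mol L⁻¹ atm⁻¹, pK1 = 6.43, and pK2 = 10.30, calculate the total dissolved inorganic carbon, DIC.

[CO2*] = KH · pCO2 = 10^(−1.50) × 4380×10^-6 = 1.385×10^-4 mol/L
α₀ = 1/(1 + K1/[H⁺] + K1K2/[H⁺]²) = 1/(1 + 10^+1.06 + 10^-1.75) = 0.08000
DIC = [CO2*]/α₀ = 1.385×10^-4 / 0.08000 = 1.73 mmol/L

DIC = 1.73 mmol/L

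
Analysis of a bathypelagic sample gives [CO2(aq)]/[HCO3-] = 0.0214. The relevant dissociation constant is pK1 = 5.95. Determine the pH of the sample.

pH = 7.62

From K1 = [H⁺][HCO3-]/[CO2(aq)]:  pH = pK1 − log₁₀([CO2(aq)]/[HCO3-])
log₁₀(0.0214) = -1.670
pH = 5.95 − (-1.670) = 7.62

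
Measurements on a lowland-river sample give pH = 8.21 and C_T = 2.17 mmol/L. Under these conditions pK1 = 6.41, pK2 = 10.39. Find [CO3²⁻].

α₂ = 1 / (1 + [H⁺]/K2 + [H⁺]²/(K1K2)) = 1 / (1 + 10^+2.18 + 10^+0.38)
   = 1 / (1 + 151.36 + 2.3988) = 1/154.75 = 0.006462
[CO3²⁻] = α₂ × DIC = 0.006462 × 2.17 = 0.0140 mmol/L = 14.0 μmol/L

[CO3²⁻] = 14.0 μmol/L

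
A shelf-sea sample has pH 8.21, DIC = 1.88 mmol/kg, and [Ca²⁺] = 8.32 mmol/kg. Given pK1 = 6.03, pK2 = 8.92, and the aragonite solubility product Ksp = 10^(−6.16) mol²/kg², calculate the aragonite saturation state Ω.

Ω = 3.67

α₂ = 1 / (1 + [H⁺]/K2 + [H⁺]²/(K1K2)) = 1 / (1 + 10^+0.71 + 10^-1.47)
   = 1 / (1 + 5.1286 + 0.033884) = 1/6.1625 = 0.1623
[CO3²⁻] = α₂ × DIC = 0.1623 × 1.88 = 0.3051 mmol/kg
Ksp = 10^(−6.16) = 6.918×10^-7
Ω = [Ca²⁺][CO3²⁻]/Ksp = (8.32×10^-3)(3.051×10^-4) / 6.918×10^-7 = 3.67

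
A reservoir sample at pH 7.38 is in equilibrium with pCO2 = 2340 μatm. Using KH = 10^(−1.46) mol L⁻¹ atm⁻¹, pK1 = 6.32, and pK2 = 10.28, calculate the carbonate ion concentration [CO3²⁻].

[CO2*] = KH · pCO2 = 10^(−1.46) × 2340×10^-6 = 8.114×10^-5 mol/L
α₀ = 1/(1 + K1/[H⁺] + K1K2/[H⁺]²) = 1/(1 + 10^+1.06 + 10^-1.84) = 0.08003
DIC = [CO2*]/α₀ = 8.114×10^-5 / 0.08003 = 1.014 mmol/L
[CO3²⁻] = α₂·DIC; α₂ = 0.001157, so [CO3²⁻] = 0.001157 × 1.014 = 0.00117 mmol/L = 1.17 μmol/L

[CO3²⁻] = 1.17 μmol/L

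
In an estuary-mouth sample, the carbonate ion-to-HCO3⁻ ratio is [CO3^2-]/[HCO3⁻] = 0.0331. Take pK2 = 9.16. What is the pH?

pH = 7.68

From K2 = [H⁺][CO3^2-]/[HCO3⁻]:  pH = pK2 + log₁₀([CO3^2-]/[HCO3⁻])
log₁₀(0.0331) = -1.480
pH = 9.16 + (-1.480) = 7.68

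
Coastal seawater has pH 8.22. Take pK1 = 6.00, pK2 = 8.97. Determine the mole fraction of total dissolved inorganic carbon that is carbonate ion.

α₂ = 1 / (1 + [H⁺]/K2 + [H⁺]²/(K1K2)) = 1 / (1 + 10^+0.75 + 10^-1.47)
   = 1 / (1 + 5.6234 + 0.033884) = 1/6.6573 = 0.1502

α₂ = 0.150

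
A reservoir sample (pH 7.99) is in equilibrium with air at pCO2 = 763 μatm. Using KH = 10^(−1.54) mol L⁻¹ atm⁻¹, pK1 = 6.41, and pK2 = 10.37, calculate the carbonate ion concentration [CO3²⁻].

[CO2*] = KH · pCO2 = 10^(−1.54) × 763×10^-6 = 2.201×10^-5 mol/L
α₀ = 1/(1 + K1/[H⁺] + K1K2/[H⁺]²) = 1/(1 + 10^+1.58 + 10^-0.80) = 0.02552
DIC = [CO2*]/α₀ = 2.201×10^-5 / 0.02552 = 0.8621 mmol/L
[CO3²⁻] = α₂·DIC; α₂ = 0.004045, so [CO3²⁻] = 0.004045 × 0.8621 = 0.00349 mmol/L = 3.49 μmol/L

[CO3²⁻] = 3.49 μmol/L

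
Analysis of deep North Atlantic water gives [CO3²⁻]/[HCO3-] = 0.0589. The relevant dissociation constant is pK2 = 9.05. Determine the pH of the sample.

From K2 = [H⁺][CO3²⁻]/[HCO3-]:  pH = pK2 + log₁₀([CO3²⁻]/[HCO3-])
log₁₀(0.0589) = -1.230
pH = 9.05 + (-1.230) = 7.82

pH = 7.82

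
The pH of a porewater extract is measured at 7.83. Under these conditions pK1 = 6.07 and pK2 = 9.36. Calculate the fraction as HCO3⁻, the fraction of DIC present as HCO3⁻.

α₁ = 1 / (1 + [H⁺]/K1 + K2/[H⁺]) = 1 / (1 + 10^-1.76 + 10^-1.53)
   = 1 / (1 + 0.017378 + 0.029512) = 1/1.0469 = 0.9552

α₁ = 0.955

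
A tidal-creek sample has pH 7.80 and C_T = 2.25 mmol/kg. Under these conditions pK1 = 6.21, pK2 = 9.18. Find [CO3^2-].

α₂ = 1 / (1 + [H⁺]/K2 + [H⁺]²/(K1K2)) = 1 / (1 + 10^+1.38 + 10^-0.21)
   = 1 / (1 + 23.988 + 0.61660) = 1/25.605 = 0.03905
[CO3²⁻] = α₂ × DIC = 0.03905 × 2.25 = 0.0879 mmol/kg

[CO3²⁻] = 0.0879 mmol/kg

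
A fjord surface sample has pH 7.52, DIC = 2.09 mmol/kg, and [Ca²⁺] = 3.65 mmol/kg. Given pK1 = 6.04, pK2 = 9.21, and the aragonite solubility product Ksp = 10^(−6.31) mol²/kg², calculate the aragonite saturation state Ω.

Ω = 0.302

α₂ = 1 / (1 + [H⁺]/K2 + [H⁺]²/(K1K2)) = 1 / (1 + 10^+1.69 + 10^+0.21)
   = 1 / (1 + 48.978 + 1.6218) = 1/51.600 = 0.01938
[CO3²⁻] = α₂ × DIC = 0.01938 × 2.09 = 0.04050 mmol/kg
Ksp = 10^(−6.31) = 4.898×10^-7
Ω = [Ca²⁺][CO3²⁻]/Ksp = (3.65×10^-3)(4.050×10^-5) / 4.898×10^-7 = 0.302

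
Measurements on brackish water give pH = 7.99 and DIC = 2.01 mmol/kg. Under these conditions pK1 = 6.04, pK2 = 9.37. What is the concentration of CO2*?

[CO2*] = 0.0214 mmol/kg

α₀ = 1 / (1 + K1/[H⁺] + K1K2/[H⁺]²) = 1 / (1 + 10^+1.95 + 10^+0.57)
   = 1 / (1 + 89.125 + 3.7154) = 1/93.840 = 0.01066
[CO2*] = α₀ × DIC = 0.01066 × 2.01 = 0.0214 mmol/kg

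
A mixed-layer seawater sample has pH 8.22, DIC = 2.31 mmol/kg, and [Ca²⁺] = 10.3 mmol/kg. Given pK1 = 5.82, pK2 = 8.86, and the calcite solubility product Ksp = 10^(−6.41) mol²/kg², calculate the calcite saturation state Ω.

α₂ = 1 / (1 + [H⁺]/K2 + [H⁺]²/(K1K2)) = 1 / (1 + 10^+0.64 + 10^-1.76)
   = 1 / (1 + 4.3652 + 0.017378) = 1/5.3825 = 0.1858
[CO3²⁻] = α₂ × DIC = 0.1858 × 2.31 = 0.4292 mmol/kg
Ksp = 10^(−6.41) = 3.890×10^-7
Ω = [Ca²⁺][CO3²⁻]/Ksp = (10.3×10^-3)(4.292×10^-4) / 3.890×10^-7 = 11.4

Ω = 11.4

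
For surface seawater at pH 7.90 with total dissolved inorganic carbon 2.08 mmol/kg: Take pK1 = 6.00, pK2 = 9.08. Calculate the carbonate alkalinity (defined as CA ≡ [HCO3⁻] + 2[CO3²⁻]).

CA = [HCO3⁻] + 2[CO3²⁻] = (α₁ + 2α₂)·DIC
At pH 7.90: [H⁺]/K1 = 10^-1.90 = 0.012589, K2/[H⁺] = 10^-1.18 = 0.066069
α₁ = 1/(1 + 0.012589 + 0.066069) = 1/1.0787 = 0.9271; α₂ = α₁·K2/[H⁺] = 0.06125
α₁ + 2α₂ = 1.0496
CA = 1.0496 × 2.08 = 2.18 mmol/kg

CA = 2.18 mmol/kg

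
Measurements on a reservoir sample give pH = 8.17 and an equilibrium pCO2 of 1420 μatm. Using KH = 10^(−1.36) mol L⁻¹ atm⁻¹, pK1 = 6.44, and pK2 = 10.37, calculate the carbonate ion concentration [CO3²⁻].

[CO2*] = KH · pCO2 = 10^(−1.36) × 1420×10^-6 = 6.199×10^-5 mol/L
α₀ = 1/(1 + K1/[H⁺] + K1K2/[H⁺]²) = 1/(1 + 10^+1.73 + 10^-0.47) = 0.01817
DIC = [CO2*]/α₀ = 6.199×10^-5 / 0.01817 = 3.412 mmol/L
[CO3²⁻] = α₂·DIC; α₂ = 0.006156, so [CO3²⁻] = 0.006156 × 3.412 = 0.0210 mmol/L

[CO3²⁻] = 0.0210 mmol/L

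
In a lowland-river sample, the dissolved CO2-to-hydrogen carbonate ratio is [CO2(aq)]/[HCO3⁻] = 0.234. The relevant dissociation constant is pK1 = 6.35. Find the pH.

From K1 = [H⁺][HCO3⁻]/[CO2(aq)]:  pH = pK1 − log₁₀([CO2(aq)]/[HCO3⁻])
log₁₀(0.234) = -0.631
pH = 6.35 − (-0.631) = 6.98

pH = 6.98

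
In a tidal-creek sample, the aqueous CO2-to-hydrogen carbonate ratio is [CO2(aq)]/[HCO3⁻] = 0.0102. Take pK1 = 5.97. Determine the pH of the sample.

pH = 7.96

From K1 = [H⁺][HCO3⁻]/[CO2(aq)]:  pH = pK1 − log₁₀([CO2(aq)]/[HCO3⁻])
log₁₀(0.0102) = -1.991
pH = 5.97 − (-1.991) = 7.96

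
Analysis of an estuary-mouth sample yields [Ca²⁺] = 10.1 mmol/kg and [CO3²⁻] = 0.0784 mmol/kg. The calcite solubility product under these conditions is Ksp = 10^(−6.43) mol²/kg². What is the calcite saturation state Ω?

Ω = 2.13

Ksp = 10^(−6.43) = 3.715×10^-7
Ω = [Ca²⁺][CO3²⁻]/Ksp = (10.1×10^-3)(0.0784×10^-3) / 3.715×10^-7 = 2.13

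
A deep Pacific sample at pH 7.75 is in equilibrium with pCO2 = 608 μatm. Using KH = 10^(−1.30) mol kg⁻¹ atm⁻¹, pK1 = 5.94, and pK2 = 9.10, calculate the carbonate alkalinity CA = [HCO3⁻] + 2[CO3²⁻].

CA = 2.14 mmol/kg

[CO2*] = KH · pCO2 = 10^(−1.30) × 608×10^-6 = 3.047×10^-5 mol/kg
α₀ = 1/(1 + K1/[H⁺] + K1K2/[H⁺]²) = 1/(1 + 10^+1.81 + 10^+0.46) = 0.01461
DIC = [CO2*]/α₀ = 3.047×10^-5 / 0.01461 = 2.086 mmol/kg
CA = (α₁ + 2α₂)·DIC = (0.9433 + 2×0.04213) × 2.086 = 2.14 mmol/kg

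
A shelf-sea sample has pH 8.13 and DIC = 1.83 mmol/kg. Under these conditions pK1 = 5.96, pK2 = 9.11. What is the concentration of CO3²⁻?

[CO3²⁻] = 0.172 mmol/kg

α₂ = 1 / (1 + [H⁺]/K2 + [H⁺]²/(K1K2)) = 1 / (1 + 10^+0.98 + 10^-1.19)
   = 1 / (1 + 9.5499 + 0.064565) = 1/10.614 = 0.09421
[CO3²⁻] = α₂ × DIC = 0.09421 × 1.83 = 0.172 mmol/kg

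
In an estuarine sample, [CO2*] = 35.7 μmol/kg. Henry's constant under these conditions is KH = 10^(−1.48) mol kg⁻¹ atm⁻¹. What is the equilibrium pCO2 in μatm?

KH = 10^(−1.48) = 3.311×10^-2 mol kg⁻¹ atm⁻¹
pCO2 = [CO2*]/KH = 35.7×10^-6 / 3.311×10^-2 = 1.08×10^-3 atm = 1080 μatm

pCO2 = 1080 μatm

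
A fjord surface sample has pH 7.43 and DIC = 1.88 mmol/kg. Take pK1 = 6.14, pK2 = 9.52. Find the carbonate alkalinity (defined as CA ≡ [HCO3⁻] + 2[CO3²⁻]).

CA = [HCO3⁻] + 2[CO3²⁻] = (α₁ + 2α₂)·DIC
At pH 7.43: [H⁺]/K1 = 10^-1.29 = 0.051286, K2/[H⁺] = 10^-2.09 = 0.0081283
α₁ = 1/(1 + 0.051286 + 0.0081283) = 1/1.0594 = 0.9439; α₂ = α₁·K2/[H⁺] = 0.007672
α₁ + 2α₂ = 0.9593
CA = 0.9593 × 1.88 = 1.80 mmol/kg

CA = 1.80 mmol/kg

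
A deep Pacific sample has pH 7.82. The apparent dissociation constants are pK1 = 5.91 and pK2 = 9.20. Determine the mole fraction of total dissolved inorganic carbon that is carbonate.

α₂ = 0.0396

α₂ = 1 / (1 + [H⁺]/K2 + [H⁺]²/(K1K2)) = 1 / (1 + 10^+1.38 + 10^-0.53)
   = 1 / (1 + 23.988 + 0.29512) = 1/25.283 = 0.03955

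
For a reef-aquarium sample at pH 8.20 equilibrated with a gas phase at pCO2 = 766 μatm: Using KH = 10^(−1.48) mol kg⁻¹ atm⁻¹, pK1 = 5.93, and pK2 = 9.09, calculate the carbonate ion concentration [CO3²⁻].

[CO2*] = KH · pCO2 = 10^(−1.48) × 766×10^-6 = 2.536×10^-5 mol/kg
α₀ = 1/(1 + K1/[H⁺] + K1K2/[H⁺]²) = 1/(1 + 10^+2.27 + 10^+1.38) = 0.004735
DIC = [CO2*]/α₀ = 2.536×10^-5 / 0.004735 = 5.357 mmol/kg
[CO3²⁻] = α₂·DIC; α₂ = 0.1136, so [CO3²⁻] = 0.1136 × 5.357 = 0.608 mmol/kg

[CO3²⁻] = 0.608 mmol/kg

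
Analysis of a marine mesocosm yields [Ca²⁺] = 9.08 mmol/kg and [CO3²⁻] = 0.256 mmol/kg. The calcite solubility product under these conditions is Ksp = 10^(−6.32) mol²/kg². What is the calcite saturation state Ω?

Ksp = 10^(−6.32) = 4.786×10^-7
Ω = [Ca²⁺][CO3²⁻]/Ksp = (9.08×10^-3)(0.256×10^-3) / 4.786×10^-7 = 4.86

Ω = 4.86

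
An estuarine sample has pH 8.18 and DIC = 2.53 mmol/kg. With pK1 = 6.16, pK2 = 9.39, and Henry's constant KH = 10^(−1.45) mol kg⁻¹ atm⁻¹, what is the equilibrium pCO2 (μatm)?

α₀ = 1 / (1 + K1/[H⁺] + K1K2/[H⁺]²) = 1 / (1 + 10^+2.02 + 10^+0.81)
   = 1 / (1 + 104.71 + 6.4565) = 1/112.17 = 0.008915
[CO2*] = α₀ × DIC = 0.008915 × 2.53 = 0.02256 mmol/kg
pCO2 = [CO2*]/KH = 2.256×10^-5 / 3.548×10^-2 = 636 μatm

pCO2 = 636 μatm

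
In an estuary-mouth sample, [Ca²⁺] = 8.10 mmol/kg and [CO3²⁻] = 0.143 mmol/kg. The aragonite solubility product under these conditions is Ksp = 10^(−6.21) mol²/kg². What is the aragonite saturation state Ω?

Ω = 1.88

Ksp = 10^(−6.21) = 6.166×10^-7
Ω = [Ca²⁺][CO3²⁻]/Ksp = (8.10×10^-3)(0.143×10^-3) / 6.166×10^-7 = 1.88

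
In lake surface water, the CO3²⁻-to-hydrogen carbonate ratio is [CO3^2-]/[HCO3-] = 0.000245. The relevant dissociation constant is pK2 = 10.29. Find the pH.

From K2 = [H⁺][CO3^2-]/[HCO3-]:  pH = pK2 + log₁₀([CO3^2-]/[HCO3-])
log₁₀(0.000245) = -3.611
pH = 10.29 + (-3.611) = 6.68

pH = 6.68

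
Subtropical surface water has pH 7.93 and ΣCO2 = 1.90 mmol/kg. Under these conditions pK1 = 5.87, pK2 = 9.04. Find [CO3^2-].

α₂ = 1 / (1 + [H⁺]/K2 + [H⁺]²/(K1K2)) = 1 / (1 + 10^+1.11 + 10^-0.95)
   = 1 / (1 + 12.882 + 0.11220) = 1/13.995 = 0.07146
[CO3²⁻] = α₂ × DIC = 0.07146 × 1.90 = 0.136 mmol/kg

[CO3²⁻] = 0.136 mmol/kg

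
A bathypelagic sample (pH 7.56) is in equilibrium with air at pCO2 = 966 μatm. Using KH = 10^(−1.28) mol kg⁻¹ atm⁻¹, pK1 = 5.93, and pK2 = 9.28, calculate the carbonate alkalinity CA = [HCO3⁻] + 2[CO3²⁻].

CA = 2.25 mmol/kg

[CO2*] = KH · pCO2 = 10^(−1.28) × 966×10^-6 = 5.070×10^-5 mol/kg
α₀ = 1/(1 + K1/[H⁺] + K1K2/[H⁺]²) = 1/(1 + 10^+1.63 + 10^-0.09) = 0.02249
DIC = [CO2*]/α₀ = 5.070×10^-5 / 0.02249 = 2.255 mmol/kg
CA = (α₁ + 2α₂)·DIC = (0.9592 + 2×0.01828) × 2.255 = 2.25 mmol/kg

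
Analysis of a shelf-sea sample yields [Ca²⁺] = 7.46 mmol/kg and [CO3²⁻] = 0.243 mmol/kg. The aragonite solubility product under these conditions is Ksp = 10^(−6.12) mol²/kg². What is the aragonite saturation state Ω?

Ksp = 10^(−6.12) = 7.586×10^-7
Ω = [Ca²⁺][CO3²⁻]/Ksp = (7.46×10^-3)(0.243×10^-3) / 7.586×10^-7 = 2.39

Ω = 2.39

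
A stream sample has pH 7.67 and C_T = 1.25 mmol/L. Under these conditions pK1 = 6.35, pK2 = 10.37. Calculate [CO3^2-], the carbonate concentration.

[CO3²⁻] = 2.38 μmol/L

α₂ = 1 / (1 + [H⁺]/K2 + [H⁺]²/(K1K2)) = 1 / (1 + 10^+2.70 + 10^+1.38)
   = 1 / (1 + 501.19 + 23.988) = 1/526.18 = 0.001901
[CO3²⁻] = α₂ × DIC = 0.001901 × 1.25 = 0.00238 mmol/L = 2.38 μmol/L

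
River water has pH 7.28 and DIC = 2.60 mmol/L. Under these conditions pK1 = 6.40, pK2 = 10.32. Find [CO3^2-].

α₂ = 1 / (1 + [H⁺]/K2 + [H⁺]²/(K1K2)) = 1 / (1 + 10^+3.04 + 10^+2.16)
   = 1 / (1 + 1096.5 + 144.54) = 1/1242.0 = 0.0008051
[CO3²⁻] = α₂ × DIC = 0.0008051 × 2.60 = 0.00209 mmol/L = 2.09 μmol/L

[CO3²⁻] = 2.09 μmol/L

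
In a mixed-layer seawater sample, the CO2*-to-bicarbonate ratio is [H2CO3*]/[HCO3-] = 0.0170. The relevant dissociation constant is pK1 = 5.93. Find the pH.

From K1 = [H⁺][HCO3-]/[H2CO3*]:  pH = pK1 − log₁₀([H2CO3*]/[HCO3-])
log₁₀(0.0170) = -1.770
pH = 5.93 − (-1.770) = 7.70

pH = 7.70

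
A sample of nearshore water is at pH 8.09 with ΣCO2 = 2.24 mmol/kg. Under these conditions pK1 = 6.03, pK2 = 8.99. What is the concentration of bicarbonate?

[HCO3⁻] = 1.97 mmol/kg

α₁ = 1 / (1 + [H⁺]/K1 + K2/[H⁺]) = 1 / (1 + 10^-2.06 + 10^-0.90)
   = 1 / (1 + 0.0087096 + 0.12589) = 1/1.1346 = 0.8814
[HCO3⁻] = α₁ × DIC = 0.8814 × 2.24 = 1.97 mmol/kg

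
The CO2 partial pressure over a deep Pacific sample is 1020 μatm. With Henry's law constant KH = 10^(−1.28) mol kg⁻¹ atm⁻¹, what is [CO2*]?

KH = 10^(−1.28) = 5.248×10^-2 mol kg⁻¹ atm⁻¹
[CO2*] = KH · pCO2 = 5.248×10^-2 × 1020×10^-6 atm = 5.35×10^-5 mol/kg

[CO2*] = 53.5 μmol/kg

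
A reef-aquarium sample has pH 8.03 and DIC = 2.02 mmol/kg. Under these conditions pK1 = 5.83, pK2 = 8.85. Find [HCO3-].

α₁ = 1 / (1 + [H⁺]/K1 + K2/[H⁺]) = 1 / (1 + 10^-2.20 + 10^-0.82)
   = 1 / (1 + 0.0063096 + 0.15136) = 1/1.1577 = 0.8638
[HCO3⁻] = α₁ × DIC = 0.8638 × 2.02 = 1.74 mmol/kg

[HCO3⁻] = 1.74 mmol/kg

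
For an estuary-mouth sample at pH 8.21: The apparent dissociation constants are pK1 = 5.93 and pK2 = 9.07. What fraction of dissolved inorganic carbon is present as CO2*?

α₀ = 1 / (1 + K1/[H⁺] + K1K2/[H⁺]²) = 1 / (1 + 10^+2.28 + 10^+1.42)
   = 1 / (1 + 190.55 + 26.303) = 1/217.85 = 0.004590

α₀ = 0.00459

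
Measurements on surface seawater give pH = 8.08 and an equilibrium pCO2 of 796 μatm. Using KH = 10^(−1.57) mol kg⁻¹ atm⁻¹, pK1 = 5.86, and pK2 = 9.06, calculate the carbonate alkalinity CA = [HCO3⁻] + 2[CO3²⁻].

CA = 4.30 mmol/kg

[CO2*] = KH · pCO2 = 10^(−1.57) × 796×10^-6 = 2.142×10^-5 mol/kg
α₀ = 1/(1 + K1/[H⁺] + K1K2/[H⁺]²) = 1/(1 + 10^+2.22 + 10^+1.24) = 0.005425
DIC = [CO2*]/α₀ = 2.142×10^-5 / 0.005425 = 3.949 mmol/kg
CA = (α₁ + 2α₂)·DIC = (0.9003 + 2×0.09427) × 3.949 = 4.30 mmol/kg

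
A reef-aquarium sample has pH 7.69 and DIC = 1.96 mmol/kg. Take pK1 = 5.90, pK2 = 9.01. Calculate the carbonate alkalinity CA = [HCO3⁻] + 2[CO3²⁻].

CA = [HCO3⁻] + 2[CO3²⁻] = (α₁ + 2α₂)·DIC
At pH 7.69: [H⁺]/K1 = 10^-1.79 = 0.016218, K2/[H⁺] = 10^-1.32 = 0.047863
α₁ = 1/(1 + 0.016218 + 0.047863) = 1/1.0641 = 0.9398; α₂ = α₁·K2/[H⁺] = 0.04498
α₁ + 2α₂ = 1.0297
CA = 1.0297 × 1.96 = 2.02 mmol/kg

CA = 2.02 mmol/kg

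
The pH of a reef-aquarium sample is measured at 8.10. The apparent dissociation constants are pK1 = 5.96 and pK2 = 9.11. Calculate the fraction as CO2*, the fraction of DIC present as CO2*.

α₀ = 1 / (1 + K1/[H⁺] + K1K2/[H⁺]²) = 1 / (1 + 10^+2.14 + 10^+1.13)
   = 1 / (1 + 138.04 + 13.490) = 1/152.53 = 0.006556

α₀ = 0.00656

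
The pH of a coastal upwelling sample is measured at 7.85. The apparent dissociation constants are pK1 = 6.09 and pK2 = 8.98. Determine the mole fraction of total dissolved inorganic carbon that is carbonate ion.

α₂ = 0.0679

α₂ = 1 / (1 + [H⁺]/K2 + [H⁺]²/(K1K2)) = 1 / (1 + 10^+1.13 + 10^-0.63)
   = 1 / (1 + 13.490 + 0.23442) = 1/14.724 = 0.06792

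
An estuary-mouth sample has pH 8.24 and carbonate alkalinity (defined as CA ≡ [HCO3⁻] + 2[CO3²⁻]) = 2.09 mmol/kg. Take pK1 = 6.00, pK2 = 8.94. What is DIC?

CA = [HCO3⁻] + 2[CO3²⁻] = (α₁ + 2α₂)·DIC
At pH 8.24: [H⁺]/K1 = 10^-2.24 = 0.0057544, K2/[H⁺] = 10^-0.70 = 0.19953
α₁ = 1/(1 + 0.0057544 + 0.19953) = 1/1.2053 = 0.8297; α₂ = α₁·K2/[H⁺] = 0.1655
α₁ + 2α₂ = 1.1608
DIC = CA / (α₁ + 2α₂) = 2.09 / 1.1608 = 1.80 mmol/kg

DIC = 1.80 mmol/kg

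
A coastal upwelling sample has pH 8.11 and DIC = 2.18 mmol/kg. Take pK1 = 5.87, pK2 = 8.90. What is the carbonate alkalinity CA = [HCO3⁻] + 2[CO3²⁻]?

CA = 2.47 mmol/kg

CA = [HCO3⁻] + 2[CO3²⁻] = (α₁ + 2α₂)·DIC
At pH 8.11: [H⁺]/K1 = 10^-2.24 = 0.0057544, K2/[H⁺] = 10^-0.79 = 0.16218
α₁ = 1/(1 + 0.0057544 + 0.16218) = 1/1.1679 = 0.8562; α₂ = α₁·K2/[H⁺] = 0.1389
α₁ + 2α₂ = 1.1339
CA = 1.1339 × 2.18 = 2.47 mmol/kg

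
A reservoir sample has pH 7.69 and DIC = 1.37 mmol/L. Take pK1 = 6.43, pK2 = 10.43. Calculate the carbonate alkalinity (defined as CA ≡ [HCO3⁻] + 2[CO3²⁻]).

CA = [HCO3⁻] + 2[CO3²⁻] = (α₁ + 2α₂)·DIC
At pH 7.69: [H⁺]/K1 = 10^-1.26 = 0.054954, K2/[H⁺] = 10^-2.74 = 0.0018197
α₁ = 1/(1 + 0.054954 + 0.0018197) = 1/1.0568 = 0.9463; α₂ = α₁·K2/[H⁺] = 0.001722
α₁ + 2α₂ = 0.9497
CA = 0.9497 × 1.37 = 1.30 mmol/L

CA = 1.30 mmol/L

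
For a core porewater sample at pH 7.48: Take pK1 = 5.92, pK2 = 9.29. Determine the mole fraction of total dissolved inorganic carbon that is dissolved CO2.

α₀ = 0.0264

α₀ = 1 / (1 + K1/[H⁺] + K1K2/[H⁺]²) = 1 / (1 + 10^+1.56 + 10^-0.25)
   = 1 / (1 + 36.308 + 0.56234) = 1/37.870 = 0.02641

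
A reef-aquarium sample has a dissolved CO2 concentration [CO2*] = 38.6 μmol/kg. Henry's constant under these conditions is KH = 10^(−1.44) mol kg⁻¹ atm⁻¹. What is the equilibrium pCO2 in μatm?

KH = 10^(−1.44) = 3.631×10^-2 mol kg⁻¹ atm⁻¹
pCO2 = [CO2*]/KH = 38.6×10^-6 / 3.631×10^-2 = 1.06×10^-3 atm = 1060 μatm

pCO2 = 1060 μatm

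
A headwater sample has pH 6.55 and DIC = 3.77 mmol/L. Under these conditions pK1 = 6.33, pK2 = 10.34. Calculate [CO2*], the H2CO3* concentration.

[CO2*] = 1.42 mmol/L

α₀ = 1 / (1 + K1/[H⁺] + K1K2/[H⁺]²) = 1 / (1 + 10^+0.22 + 10^-3.57)
   = 1 / (1 + 1.6596 + 0.00026915) = 1/2.6599 = 0.3760
[CO2*] = α₀ × DIC = 0.3760 × 3.77 = 1.42 mmol/L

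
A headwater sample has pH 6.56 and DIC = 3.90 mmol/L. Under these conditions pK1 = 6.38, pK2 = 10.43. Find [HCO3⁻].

α₁ = 1 / (1 + [H⁺]/K1 + K2/[H⁺]) = 1 / (1 + 10^-0.18 + 10^-3.87)
   = 1 / (1 + 0.66069 + 0.00013490) = 1/1.6608 = 0.6021
[HCO3⁻] = α₁ × DIC = 0.6021 × 3.90 = 2.35 mmol/L

[HCO3⁻] = 2.35 mmol/L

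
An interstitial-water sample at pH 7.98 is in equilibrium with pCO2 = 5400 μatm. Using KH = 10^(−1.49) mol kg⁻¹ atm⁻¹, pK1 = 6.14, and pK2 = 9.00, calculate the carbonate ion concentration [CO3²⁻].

[CO2*] = KH · pCO2 = 10^(−1.49) × 5400×10^-6 = 1.747×10^-4 mol/kg
α₀ = 1/(1 + K1/[H⁺] + K1K2/[H⁺]²) = 1/(1 + 10^+1.84 + 10^+0.82) = 0.01302
DIC = [CO2*]/α₀ = 1.747×10^-4 / 0.01302 = 13.42 mmol/kg
[CO3²⁻] = α₂·DIC; α₂ = 0.08604, so [CO3²⁻] = 0.08604 × 13.42 = 1.15 mmol/kg

[CO3²⁻] = 1.15 mmol/kg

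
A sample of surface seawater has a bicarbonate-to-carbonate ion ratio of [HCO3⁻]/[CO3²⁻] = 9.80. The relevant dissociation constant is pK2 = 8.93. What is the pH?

From K2 = [H⁺][CO3²⁻]/[HCO3⁻]:  pH = pK2 − log₁₀([HCO3⁻]/[CO3²⁻])
log₁₀(9.80) = +0.991
pH = 8.93 − (+0.991) = 7.94

pH = 7.94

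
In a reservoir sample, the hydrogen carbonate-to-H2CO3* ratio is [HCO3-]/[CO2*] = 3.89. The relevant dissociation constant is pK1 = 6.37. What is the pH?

pH = 6.96

From K1 = [H⁺][HCO3-]/[CO2*]:  pH = pK1 + log₁₀([HCO3-]/[CO2*])
log₁₀(3.89) = +0.590
pH = 6.37 + (+0.590) = 6.96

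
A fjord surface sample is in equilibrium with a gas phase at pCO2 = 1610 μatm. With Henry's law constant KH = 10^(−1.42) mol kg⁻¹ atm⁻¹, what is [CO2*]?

[CO2*] = 61.2 μmol/kg

KH = 10^(−1.42) = 3.802×10^-2 mol kg⁻¹ atm⁻¹
[CO2*] = KH · pCO2 = 3.802×10^-2 × 1610×10^-6 atm = 6.12×10^-5 mol/kg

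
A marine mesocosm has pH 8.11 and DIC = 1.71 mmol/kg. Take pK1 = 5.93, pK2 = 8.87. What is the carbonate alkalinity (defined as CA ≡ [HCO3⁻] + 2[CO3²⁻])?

CA = 1.95 mmol/kg

CA = [HCO3⁻] + 2[CO3²⁻] = (α₁ + 2α₂)·DIC
At pH 8.11: [H⁺]/K1 = 10^-2.18 = 0.0066069, K2/[H⁺] = 10^-0.76 = 0.17378
α₁ = 1/(1 + 0.0066069 + 0.17378) = 1/1.1804 = 0.8472; α₂ = α₁·K2/[H⁺] = 0.1472
α₁ + 2α₂ = 1.1416
CA = 1.1416 × 1.71 = 1.95 mmol/kg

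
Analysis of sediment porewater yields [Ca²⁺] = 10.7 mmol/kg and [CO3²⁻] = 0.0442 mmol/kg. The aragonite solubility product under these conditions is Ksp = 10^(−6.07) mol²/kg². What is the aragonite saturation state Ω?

Ksp = 10^(−6.07) = 8.511×10^-7
Ω = [Ca²⁺][CO3²⁻]/Ksp = (10.7×10^-3)(0.0442×10^-3) / 8.511×10^-7 = 0.556

Ω = 0.556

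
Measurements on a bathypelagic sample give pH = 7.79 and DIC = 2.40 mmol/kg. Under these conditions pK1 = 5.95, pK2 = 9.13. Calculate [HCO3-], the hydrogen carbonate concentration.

α₁ = 1 / (1 + [H⁺]/K1 + K2/[H⁺]) = 1 / (1 + 10^-1.84 + 10^-1.34)
   = 1 / (1 + 0.014454 + 0.045709) = 1/1.0602 = 0.9433
[HCO3⁻] = α₁ × DIC = 0.9433 × 2.40 = 2.26 mmol/kg

[HCO3⁻] = 2.26 mmol/kg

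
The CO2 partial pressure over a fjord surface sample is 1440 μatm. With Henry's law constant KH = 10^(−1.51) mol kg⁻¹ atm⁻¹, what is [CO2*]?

KH = 10^(−1.51) = 3.090×10^-2 mol kg⁻¹ atm⁻¹
[CO2*] = KH · pCO2 = 3.090×10^-2 × 1440×10^-6 atm = 4.45×10^-5 mol/kg

[CO2*] = 44.5 μmol/kg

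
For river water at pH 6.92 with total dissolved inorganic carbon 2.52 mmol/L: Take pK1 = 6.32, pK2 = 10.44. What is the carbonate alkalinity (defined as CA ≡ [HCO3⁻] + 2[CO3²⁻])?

CA = 2.01 mmol/L

CA = [HCO3⁻] + 2[CO3²⁻] = (α₁ + 2α₂)·DIC
At pH 6.92: [H⁺]/K1 = 10^-0.60 = 0.25119, K2/[H⁺] = 10^-3.52 = 0.00030200
α₁ = 1/(1 + 0.25119 + 0.00030200) = 1/1.2515 = 0.7990; α₂ = α₁·K2/[H⁺] = 0.0002413
α₁ + 2α₂ = 0.7995
CA = 0.7995 × 2.52 = 2.01 mmol/L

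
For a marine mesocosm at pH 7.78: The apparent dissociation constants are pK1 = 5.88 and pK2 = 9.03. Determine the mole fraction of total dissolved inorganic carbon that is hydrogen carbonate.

α₁ = 0.936

α₁ = 1 / (1 + [H⁺]/K1 + K2/[H⁺]) = 1 / (1 + 10^-1.90 + 10^-1.25)
   = 1 / (1 + 0.012589 + 0.056234) = 1/1.0688 = 0.9356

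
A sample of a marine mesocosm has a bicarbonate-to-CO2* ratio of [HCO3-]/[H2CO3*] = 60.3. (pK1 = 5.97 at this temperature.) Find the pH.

pH = 7.75

From K1 = [H⁺][HCO3-]/[H2CO3*]:  pH = pK1 + log₁₀([HCO3-]/[H2CO3*])
log₁₀(60.3) = +1.780
pH = 5.97 + (+1.780) = 7.75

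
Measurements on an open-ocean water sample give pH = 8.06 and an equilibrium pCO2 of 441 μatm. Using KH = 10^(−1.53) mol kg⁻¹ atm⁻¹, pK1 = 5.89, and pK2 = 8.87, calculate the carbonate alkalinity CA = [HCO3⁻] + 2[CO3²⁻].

CA = 2.52 mmol/kg

[CO2*] = KH · pCO2 = 10^(−1.53) × 441×10^-6 = 1.301×10^-5 mol/kg
α₀ = 1/(1 + K1/[H⁺] + K1K2/[H⁺]²) = 1/(1 + 10^+2.17 + 10^+1.36) = 0.005820
DIC = [CO2*]/α₀ = 1.301×10^-5 / 0.005820 = 2.236 mmol/kg
CA = (α₁ + 2α₂)·DIC = (0.8609 + 2×0.1333) × 2.236 = 2.52 mmol/kg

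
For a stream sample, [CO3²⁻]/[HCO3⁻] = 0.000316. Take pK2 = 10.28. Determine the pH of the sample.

pH = 6.78

From K2 = [H⁺][CO3²⁻]/[HCO3⁻]:  pH = pK2 + log₁₀([CO3²⁻]/[HCO3⁻])
log₁₀(0.000316) = -3.500
pH = 10.28 + (-3.500) = 6.78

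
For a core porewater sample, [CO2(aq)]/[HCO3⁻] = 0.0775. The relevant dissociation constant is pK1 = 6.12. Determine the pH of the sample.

From K1 = [H⁺][HCO3⁻]/[CO2(aq)]:  pH = pK1 − log₁₀([CO2(aq)]/[HCO3⁻])
log₁₀(0.0775) = -1.111
pH = 6.12 − (-1.111) = 7.23

pH = 7.23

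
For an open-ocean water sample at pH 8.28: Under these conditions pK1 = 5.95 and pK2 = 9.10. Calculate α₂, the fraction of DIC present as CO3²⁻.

α₂ = 0.131

α₂ = 1 / (1 + [H⁺]/K2 + [H⁺]²/(K1K2)) = 1 / (1 + 10^+0.82 + 10^-1.51)
   = 1 / (1 + 6.6069 + 0.030903) = 1/7.6378 = 0.1309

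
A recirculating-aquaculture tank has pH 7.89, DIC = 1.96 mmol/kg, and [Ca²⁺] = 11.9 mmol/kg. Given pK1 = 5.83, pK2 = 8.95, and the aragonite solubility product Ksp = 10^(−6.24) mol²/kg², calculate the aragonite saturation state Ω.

α₂ = 1 / (1 + [H⁺]/K2 + [H⁺]²/(K1K2)) = 1 / (1 + 10^+1.06 + 10^-1.00)
   = 1 / (1 + 11.482 + 0.10000) = 1/12.582 = 0.07948
[CO3²⁻] = α₂ × DIC = 0.07948 × 1.96 = 0.1558 mmol/kg
Ksp = 10^(−6.24) = 5.754×10^-7
Ω = [Ca²⁺][CO3²⁻]/Ksp = (11.9×10^-3)(1.558×10^-4) / 5.754×10^-7 = 3.22

Ω = 3.22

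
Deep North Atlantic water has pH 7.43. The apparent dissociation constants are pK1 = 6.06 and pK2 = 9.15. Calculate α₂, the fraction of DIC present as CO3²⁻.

α₂ = 0.0179

α₂ = 1 / (1 + [H⁺]/K2 + [H⁺]²/(K1K2)) = 1 / (1 + 10^+1.72 + 10^+0.35)
   = 1 / (1 + 52.481 + 2.2387) = 1/55.719 = 0.01795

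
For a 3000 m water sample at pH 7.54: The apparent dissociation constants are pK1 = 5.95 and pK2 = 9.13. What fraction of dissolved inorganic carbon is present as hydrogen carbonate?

α₁ = 0.951

α₁ = 1 / (1 + [H⁺]/K1 + K2/[H⁺]) = 1 / (1 + 10^-1.59 + 10^-1.59)
   = 1 / (1 + 0.025704 + 0.025704) = 1/1.0514 = 0.9511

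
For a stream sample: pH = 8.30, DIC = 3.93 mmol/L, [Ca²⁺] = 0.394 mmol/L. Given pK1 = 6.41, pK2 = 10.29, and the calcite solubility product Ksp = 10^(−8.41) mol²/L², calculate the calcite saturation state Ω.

α₂ = 1 / (1 + [H⁺]/K2 + [H⁺]²/(K1K2)) = 1 / (1 + 10^+1.99 + 10^+0.10)
   = 1 / (1 + 97.724 + 1.2589) = 1/99.983 = 0.01000
[CO3²⁻] = α₂ × DIC = 0.01000 × 3.93 = 0.03931 mmol/L
Ksp = 10^(−8.41) = 3.890×10^-9
Ω = [Ca²⁺][CO3²⁻]/Ksp = (0.394×10^-3)(3.931×10^-5) / 3.890×10^-9 = 3.98

Ω = 3.98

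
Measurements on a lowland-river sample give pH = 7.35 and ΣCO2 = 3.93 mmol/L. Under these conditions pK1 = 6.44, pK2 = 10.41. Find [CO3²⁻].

[CO3²⁻] = 3.05 μmol/L

α₂ = 1 / (1 + [H⁺]/K2 + [H⁺]²/(K1K2)) = 1 / (1 + 10^+3.06 + 10^+2.15)
   = 1 / (1 + 1148.2 + 141.25) = 1/1290.4 = 0.0007749
[CO3²⁻] = α₂ × DIC = 0.0007749 × 3.93 = 0.00305 mmol/L = 3.05 μmol/L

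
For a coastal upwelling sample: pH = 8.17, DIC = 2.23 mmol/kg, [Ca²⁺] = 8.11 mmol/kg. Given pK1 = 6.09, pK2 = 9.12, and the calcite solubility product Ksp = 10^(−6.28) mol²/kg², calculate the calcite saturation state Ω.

Ω = 3.45

α₂ = 1 / (1 + [H⁺]/K2 + [H⁺]²/(K1K2)) = 1 / (1 + 10^+0.95 + 10^-1.13)
   = 1 / (1 + 8.9125 + 0.074131) = 1/9.9866 = 0.1001
[CO3²⁻] = α₂ × DIC = 0.1001 × 2.23 = 0.2233 mmol/kg
Ksp = 10^(−6.28) = 5.248×10^-7
Ω = [Ca²⁺][CO3²⁻]/Ksp = (8.11×10^-3)(2.233×10^-4) / 5.248×10^-7 = 3.45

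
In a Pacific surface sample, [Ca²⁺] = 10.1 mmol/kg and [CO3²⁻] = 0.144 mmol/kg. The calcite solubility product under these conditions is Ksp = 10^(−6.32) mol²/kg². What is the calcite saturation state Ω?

Ω = 3.04

Ksp = 10^(−6.32) = 4.786×10^-7
Ω = [Ca²⁺][CO3²⁻]/Ksp = (10.1×10^-3)(0.144×10^-3) / 4.786×10^-7 = 3.04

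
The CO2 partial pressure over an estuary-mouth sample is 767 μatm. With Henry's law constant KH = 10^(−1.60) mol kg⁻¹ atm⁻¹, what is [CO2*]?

KH = 10^(−1.60) = 2.512×10^-2 mol kg⁻¹ atm⁻¹
[CO2*] = KH · pCO2 = 2.512×10^-2 × 767×10^-6 atm = 1.93×10^-5 mol/kg

[CO2*] = 19.3 μmol/kg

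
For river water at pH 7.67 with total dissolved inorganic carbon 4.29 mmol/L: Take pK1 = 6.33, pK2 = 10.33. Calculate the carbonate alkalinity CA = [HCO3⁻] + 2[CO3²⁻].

CA = [HCO3⁻] + 2[CO3²⁻] = (α₁ + 2α₂)·DIC
At pH 7.67: [H⁺]/K1 = 10^-1.34 = 0.045709, K2/[H⁺] = 10^-2.66 = 0.0021878
α₁ = 1/(1 + 0.045709 + 0.0021878) = 1/1.0479 = 0.9543; α₂ = α₁·K2/[H⁺] = 0.002088
α₁ + 2α₂ = 0.9585
CA = 0.9585 × 4.29 = 4.11 mmol/L

CA = 4.11 mmol/L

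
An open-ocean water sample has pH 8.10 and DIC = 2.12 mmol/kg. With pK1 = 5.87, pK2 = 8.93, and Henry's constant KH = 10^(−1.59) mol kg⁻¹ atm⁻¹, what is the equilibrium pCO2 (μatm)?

α₀ = 1 / (1 + K1/[H⁺] + K1K2/[H⁺]²) = 1 / (1 + 10^+2.23 + 10^+1.40)
   = 1 / (1 + 169.82 + 25.119) = 1/195.94 = 0.005104
[CO2*] = α₀ × DIC = 0.005104 × 2.12 = 0.01082 mmol/kg = 10.82 μmol/kg
pCO2 = [CO2*]/KH = 1.082×10^-5 / 2.570×10^-2 = 421 μatm

pCO2 = 421 μatm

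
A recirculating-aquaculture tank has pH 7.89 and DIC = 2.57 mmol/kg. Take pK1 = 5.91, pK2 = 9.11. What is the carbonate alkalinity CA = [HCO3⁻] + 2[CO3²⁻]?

CA = 2.69 mmol/kg

CA = [HCO3⁻] + 2[CO3²⁻] = (α₁ + 2α₂)·DIC
At pH 7.89: [H⁺]/K1 = 10^-1.98 = 0.010471, K2/[H⁺] = 10^-1.22 = 0.060256
α₁ = 1/(1 + 0.010471 + 0.060256) = 1/1.0707 = 0.9339; α₂ = α₁·K2/[H⁺] = 0.05628
α₁ + 2α₂ = 1.0465
CA = 1.0465 × 2.57 = 2.69 mmol/kg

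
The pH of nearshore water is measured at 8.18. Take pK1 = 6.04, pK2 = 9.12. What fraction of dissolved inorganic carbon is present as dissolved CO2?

α₀ = 0.00646

α₀ = 1 / (1 + K1/[H⁺] + K1K2/[H⁺]²) = 1 / (1 + 10^+2.14 + 10^+1.20)
   = 1 / (1 + 138.04 + 15.849) = 1/154.89 = 0.006456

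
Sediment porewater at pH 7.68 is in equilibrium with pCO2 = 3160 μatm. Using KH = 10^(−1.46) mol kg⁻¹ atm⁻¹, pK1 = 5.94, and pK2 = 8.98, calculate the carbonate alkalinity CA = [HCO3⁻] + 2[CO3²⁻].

[CO2*] = KH · pCO2 = 10^(−1.46) × 3160×10^-6 = 1.096×10^-4 mol/kg
α₀ = 1/(1 + K1/[H⁺] + K1K2/[H⁺]²) = 1/(1 + 10^+1.74 + 10^+0.44) = 0.01703
DIC = [CO2*]/α₀ = 1.096×10^-4 / 0.01703 = 6.433 mmol/kg
CA = (α₁ + 2α₂)·DIC = (0.9361 + 2×0.04691) × 6.433 = 6.62 mmol/kg

CA = 6.62 mmol/kg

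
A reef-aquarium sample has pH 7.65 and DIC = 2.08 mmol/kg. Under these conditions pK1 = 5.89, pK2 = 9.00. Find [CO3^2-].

α₂ = 1 / (1 + [H⁺]/K2 + [H⁺]²/(K1K2)) = 1 / (1 + 10^+1.35 + 10^-0.41)
   = 1 / (1 + 22.387 + 0.38905) = 1/23.776 = 0.04206
[CO3²⁻] = α₂ × DIC = 0.04206 × 2.08 = 0.0875 mmol/kg

[CO3²⁻] = 0.0875 mmol/kg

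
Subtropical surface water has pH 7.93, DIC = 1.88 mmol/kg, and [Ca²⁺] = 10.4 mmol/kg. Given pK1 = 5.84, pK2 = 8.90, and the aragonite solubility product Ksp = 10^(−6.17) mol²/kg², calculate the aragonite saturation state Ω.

α₂ = 1 / (1 + [H⁺]/K2 + [H⁺]²/(K1K2)) = 1 / (1 + 10^+0.97 + 10^-1.12)
   = 1 / (1 + 9.3325 + 0.075858) = 1/10.408 = 0.09608
[CO3²⁻] = α₂ × DIC = 0.09608 × 1.88 = 0.1806 mmol/kg
Ksp = 10^(−6.17) = 6.761×10^-7
Ω = [Ca²⁺][CO3²⁻]/Ksp = (10.4×10^-3)(1.806×10^-4) / 6.761×10^-7 = 2.78

Ω = 2.78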